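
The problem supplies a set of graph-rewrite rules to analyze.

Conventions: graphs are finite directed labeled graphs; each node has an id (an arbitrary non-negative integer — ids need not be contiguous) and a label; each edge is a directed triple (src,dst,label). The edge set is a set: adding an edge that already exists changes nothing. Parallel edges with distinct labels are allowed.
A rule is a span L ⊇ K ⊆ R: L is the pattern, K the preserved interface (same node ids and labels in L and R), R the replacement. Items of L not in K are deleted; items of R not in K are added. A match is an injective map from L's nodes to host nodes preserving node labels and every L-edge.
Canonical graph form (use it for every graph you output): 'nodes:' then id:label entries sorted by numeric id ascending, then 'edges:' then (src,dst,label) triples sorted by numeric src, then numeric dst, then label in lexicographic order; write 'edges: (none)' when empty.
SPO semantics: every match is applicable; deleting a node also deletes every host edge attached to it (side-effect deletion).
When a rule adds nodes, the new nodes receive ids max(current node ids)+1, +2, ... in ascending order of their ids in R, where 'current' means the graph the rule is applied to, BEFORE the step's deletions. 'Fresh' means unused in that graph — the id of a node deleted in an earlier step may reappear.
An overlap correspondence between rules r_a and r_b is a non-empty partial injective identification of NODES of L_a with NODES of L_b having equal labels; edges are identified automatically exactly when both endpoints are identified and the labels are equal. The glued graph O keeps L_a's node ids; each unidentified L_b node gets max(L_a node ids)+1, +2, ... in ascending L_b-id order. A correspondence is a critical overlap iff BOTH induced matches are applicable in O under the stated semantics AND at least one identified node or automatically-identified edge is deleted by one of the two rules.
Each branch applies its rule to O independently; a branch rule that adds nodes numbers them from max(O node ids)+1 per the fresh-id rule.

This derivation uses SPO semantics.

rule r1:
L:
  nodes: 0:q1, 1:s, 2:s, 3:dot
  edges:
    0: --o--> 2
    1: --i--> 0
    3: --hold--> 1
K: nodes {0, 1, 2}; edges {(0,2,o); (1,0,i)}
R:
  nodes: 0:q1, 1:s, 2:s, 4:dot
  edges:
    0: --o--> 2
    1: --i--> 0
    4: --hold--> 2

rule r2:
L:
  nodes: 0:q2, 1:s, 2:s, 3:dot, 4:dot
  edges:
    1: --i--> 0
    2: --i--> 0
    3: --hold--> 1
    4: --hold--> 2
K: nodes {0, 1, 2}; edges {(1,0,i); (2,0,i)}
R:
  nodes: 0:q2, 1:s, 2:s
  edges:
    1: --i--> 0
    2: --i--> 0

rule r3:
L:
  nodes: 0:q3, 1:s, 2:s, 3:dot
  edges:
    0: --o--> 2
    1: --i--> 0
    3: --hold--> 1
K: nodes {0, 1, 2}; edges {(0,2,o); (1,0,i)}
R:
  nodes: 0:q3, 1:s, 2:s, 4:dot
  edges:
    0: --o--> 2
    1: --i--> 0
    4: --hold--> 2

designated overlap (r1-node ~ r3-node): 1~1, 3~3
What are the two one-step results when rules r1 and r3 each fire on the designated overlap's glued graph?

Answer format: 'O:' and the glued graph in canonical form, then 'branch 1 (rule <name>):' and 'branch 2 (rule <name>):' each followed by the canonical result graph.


O:
nodes: 0:q1, 1:s, 2:s, 3:dot, 4:q3, 5:s
edges: (0,2,o); (1,0,i); (1,4,i); (3,1,hold); (4,5,o)
branch 1 (rule r1):
nodes: 0:q1, 1:s, 2:s, 4:q3, 5:s, 6:dot
edges: (0,2,o); (1,0,i); (1,4,i); (4,5,o); (6,2,hold)
branch 2 (rule r3):
nodes: 0:q1, 1:s, 2:s, 4:q3, 5:s, 6:dot
edges: (0,2,o); (1,0,i); (1,4,i); (4,5,o); (6,5,hold)


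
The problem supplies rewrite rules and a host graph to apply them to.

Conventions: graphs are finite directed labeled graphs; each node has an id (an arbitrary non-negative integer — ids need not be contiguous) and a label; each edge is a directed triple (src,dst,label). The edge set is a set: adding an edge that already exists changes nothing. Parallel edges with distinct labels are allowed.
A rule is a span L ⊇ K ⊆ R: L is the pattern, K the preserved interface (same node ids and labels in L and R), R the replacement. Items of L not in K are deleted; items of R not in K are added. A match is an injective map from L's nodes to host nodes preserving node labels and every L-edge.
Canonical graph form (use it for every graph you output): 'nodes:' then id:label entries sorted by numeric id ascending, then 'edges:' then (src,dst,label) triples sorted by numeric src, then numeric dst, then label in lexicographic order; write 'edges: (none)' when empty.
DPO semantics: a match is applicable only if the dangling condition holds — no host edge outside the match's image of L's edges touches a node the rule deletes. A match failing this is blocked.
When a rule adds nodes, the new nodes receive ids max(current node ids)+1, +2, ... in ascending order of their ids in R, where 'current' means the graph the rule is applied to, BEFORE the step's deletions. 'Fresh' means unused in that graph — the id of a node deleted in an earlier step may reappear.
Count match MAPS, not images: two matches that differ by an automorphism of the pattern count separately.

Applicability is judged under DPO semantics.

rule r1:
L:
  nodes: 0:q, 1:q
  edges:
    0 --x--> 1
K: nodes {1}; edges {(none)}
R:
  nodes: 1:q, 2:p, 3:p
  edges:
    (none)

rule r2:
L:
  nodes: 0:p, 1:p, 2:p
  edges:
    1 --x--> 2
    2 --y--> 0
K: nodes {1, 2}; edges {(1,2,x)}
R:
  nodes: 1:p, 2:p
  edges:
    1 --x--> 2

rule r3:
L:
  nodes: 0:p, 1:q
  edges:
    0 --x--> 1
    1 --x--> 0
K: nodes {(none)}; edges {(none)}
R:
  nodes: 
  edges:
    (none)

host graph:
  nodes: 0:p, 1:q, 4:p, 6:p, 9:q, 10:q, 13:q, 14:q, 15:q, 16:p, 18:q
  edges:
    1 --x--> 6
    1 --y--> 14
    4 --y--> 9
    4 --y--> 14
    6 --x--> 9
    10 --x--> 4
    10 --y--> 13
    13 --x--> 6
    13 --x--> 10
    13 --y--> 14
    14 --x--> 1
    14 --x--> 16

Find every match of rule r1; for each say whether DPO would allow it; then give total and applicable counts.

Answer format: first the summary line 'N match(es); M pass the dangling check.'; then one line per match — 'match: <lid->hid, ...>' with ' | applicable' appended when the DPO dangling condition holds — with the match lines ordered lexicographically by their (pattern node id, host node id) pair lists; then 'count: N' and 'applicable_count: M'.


2 match(es); 0 pass the dangling check.
match: 0->13, 1->10
match: 0->14, 1->1
count: 2
applicable_count: 0


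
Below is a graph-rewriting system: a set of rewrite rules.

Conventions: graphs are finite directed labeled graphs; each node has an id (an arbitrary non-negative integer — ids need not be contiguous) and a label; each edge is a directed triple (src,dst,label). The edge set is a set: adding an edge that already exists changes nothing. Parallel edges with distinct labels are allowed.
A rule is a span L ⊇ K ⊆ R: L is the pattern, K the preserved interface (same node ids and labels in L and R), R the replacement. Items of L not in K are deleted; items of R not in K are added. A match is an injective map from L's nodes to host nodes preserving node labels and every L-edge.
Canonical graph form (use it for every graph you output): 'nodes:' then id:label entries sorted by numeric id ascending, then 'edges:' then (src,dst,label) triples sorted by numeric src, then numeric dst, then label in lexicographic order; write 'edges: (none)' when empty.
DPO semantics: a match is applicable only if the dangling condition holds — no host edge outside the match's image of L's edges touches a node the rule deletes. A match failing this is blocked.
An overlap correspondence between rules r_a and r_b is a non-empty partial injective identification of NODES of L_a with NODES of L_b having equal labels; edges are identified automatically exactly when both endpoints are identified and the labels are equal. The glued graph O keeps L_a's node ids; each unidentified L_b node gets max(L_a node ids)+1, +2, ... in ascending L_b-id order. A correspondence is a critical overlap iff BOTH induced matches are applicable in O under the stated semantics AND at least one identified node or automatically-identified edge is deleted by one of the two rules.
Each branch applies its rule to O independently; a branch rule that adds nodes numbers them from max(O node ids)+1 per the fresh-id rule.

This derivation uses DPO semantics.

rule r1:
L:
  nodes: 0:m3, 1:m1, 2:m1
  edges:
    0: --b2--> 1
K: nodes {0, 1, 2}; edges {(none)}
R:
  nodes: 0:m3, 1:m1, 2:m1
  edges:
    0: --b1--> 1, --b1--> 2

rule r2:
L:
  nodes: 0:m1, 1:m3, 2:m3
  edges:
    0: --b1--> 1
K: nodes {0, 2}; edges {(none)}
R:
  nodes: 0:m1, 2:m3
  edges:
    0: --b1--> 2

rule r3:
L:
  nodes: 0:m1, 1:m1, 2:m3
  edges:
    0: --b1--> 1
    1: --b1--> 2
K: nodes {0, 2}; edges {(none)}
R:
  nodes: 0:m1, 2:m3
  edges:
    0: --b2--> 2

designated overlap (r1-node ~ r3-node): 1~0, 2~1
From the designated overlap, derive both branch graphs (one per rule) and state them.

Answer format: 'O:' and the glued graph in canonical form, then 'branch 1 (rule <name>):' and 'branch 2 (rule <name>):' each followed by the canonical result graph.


O:
nodes: 0:m3, 1:m1, 2:m1, 3:m3
edges: (0,1,b2); (1,2,b1); (2,3,b1)
branch 1 (rule r1):
nodes: 0:m3, 1:m1, 2:m1, 3:m3
edges: (0,1,b1); (0,2,b1); (1,2,b1); (2,3,b1)
branch 2 (rule r3):
nodes: 0:m3, 1:m1, 3:m3
edges: (0,1,b2); (1,3,b2)


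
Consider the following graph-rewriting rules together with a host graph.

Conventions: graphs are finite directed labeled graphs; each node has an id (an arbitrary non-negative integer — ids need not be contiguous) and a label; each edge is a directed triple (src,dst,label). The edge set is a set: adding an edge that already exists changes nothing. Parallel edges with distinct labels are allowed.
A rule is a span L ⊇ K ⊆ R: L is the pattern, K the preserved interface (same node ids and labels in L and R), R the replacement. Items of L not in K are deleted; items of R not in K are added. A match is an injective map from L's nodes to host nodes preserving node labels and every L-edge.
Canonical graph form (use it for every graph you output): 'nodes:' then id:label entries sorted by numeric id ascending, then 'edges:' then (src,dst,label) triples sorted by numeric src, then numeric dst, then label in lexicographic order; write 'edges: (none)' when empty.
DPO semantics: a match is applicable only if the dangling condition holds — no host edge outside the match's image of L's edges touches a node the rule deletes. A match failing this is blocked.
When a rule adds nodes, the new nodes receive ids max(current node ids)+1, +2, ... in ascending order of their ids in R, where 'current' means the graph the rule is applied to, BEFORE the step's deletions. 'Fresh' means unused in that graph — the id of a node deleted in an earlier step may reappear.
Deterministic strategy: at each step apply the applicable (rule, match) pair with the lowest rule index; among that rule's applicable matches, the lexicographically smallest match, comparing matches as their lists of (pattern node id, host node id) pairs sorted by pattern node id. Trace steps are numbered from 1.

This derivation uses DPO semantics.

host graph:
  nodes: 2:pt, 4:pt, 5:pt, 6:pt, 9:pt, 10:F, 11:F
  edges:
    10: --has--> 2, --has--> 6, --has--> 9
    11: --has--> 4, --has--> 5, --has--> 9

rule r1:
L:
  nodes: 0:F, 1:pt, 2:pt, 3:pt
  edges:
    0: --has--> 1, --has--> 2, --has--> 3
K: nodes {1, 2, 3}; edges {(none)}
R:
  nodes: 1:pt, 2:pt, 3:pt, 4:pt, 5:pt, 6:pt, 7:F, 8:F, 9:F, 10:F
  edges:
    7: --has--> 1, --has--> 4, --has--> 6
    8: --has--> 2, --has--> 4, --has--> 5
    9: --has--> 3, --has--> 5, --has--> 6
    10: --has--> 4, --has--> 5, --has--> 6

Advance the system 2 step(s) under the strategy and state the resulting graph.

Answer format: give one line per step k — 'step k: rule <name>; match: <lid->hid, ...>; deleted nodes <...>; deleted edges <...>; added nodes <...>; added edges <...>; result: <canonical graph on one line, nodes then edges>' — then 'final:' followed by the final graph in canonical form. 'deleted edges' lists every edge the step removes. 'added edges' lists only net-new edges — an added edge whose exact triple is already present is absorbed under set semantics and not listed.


step 1: rule r1; match: 0->10, 1->2, 2->6, 3->9; deleted nodes 10; deleted edges (10,2,has); (10,6,has); (10,9,has); added nodes 12, 13, 14, 15, 16, 17, 18; added edges (15,2,has); (15,12,has); (15,14,has); (16,6,has); (16,12,has); (16,13,has); (17,9,has); (17,13,has); (17,14,has); (18,12,has); (18,13,has); (18,14,has); result: nodes: 2:pt, 4:pt, 5:pt, 6:pt, 9:pt, 11:F, 12:pt, 13:pt, 14:pt, 15:F, 16:F, 17:F, 18:F edges: (11,4,has); (11,5,has); (11,9,has); (15,2,has); (15,12,has); (15,14,has); (16,6,has); (16,12,has); (16,13,has); (17,9,has); (17,13,has); (17,14,has); (18,12,has); (18,13,has); (18,14,has)
step 2: rule r1; match: 0->11, 1->4, 2->5, 3->9; deleted nodes 11; deleted edges (11,4,has); (11,5,has); (11,9,has); added nodes 19, 20, 21, 22, 23, 24, 25; added edges (22,4,has); (22,19,has); (22,21,has); (23,5,has); (23,19,has); (23,20,has); (24,9,has); (24,20,has); (24,21,has); (25,19,has); (25,20,has); (25,21,has); result: nodes: 2:pt, 4:pt, 5:pt, 6:pt, 9:pt, 12:pt, 13:pt, 14:pt, 15:F, 16:F, 17:F, 18:F, 19:pt, 20:pt, 21:pt, 22:F, 23:F, 24:F, 25:F edges: (15,2,has); (15,12,has); (15,14,has); (16,6,has); (16,12,has); (16,13,has); (17,9,has); (17,13,has); (17,14,has); (18,12,has); (18,13,has); (18,14,has); (22,4,has); (22,19,has); (22,21,has); (23,5,has); (23,19,has); (23,20,has); (24,9,has); (24,20,has); (24,21,has); (25,19,has); (25,20,has); (25,21,has)
final:
nodes: 2:pt, 4:pt, 5:pt, 6:pt, 9:pt, 12:pt, 13:pt, 14:pt, 15:F, 16:F, 17:F, 18:F, 19:pt, 20:pt, 21:pt, 22:F, 23:F, 24:F, 25:F
edges: (15,2,has); (15,12,has); (15,14,has); (16,6,has); (16,12,has); (16,13,has); (17,9,has); (17,13,has); (17,14,has); (18,12,has); (18,13,has); (18,14,has); (22,4,has); (22,19,has); (22,21,has); (23,5,has); (23,19,has); (23,20,has); (24,9,has); (24,20,has); (24,21,has); (25,19,has); (25,20,has); (25,21,has)


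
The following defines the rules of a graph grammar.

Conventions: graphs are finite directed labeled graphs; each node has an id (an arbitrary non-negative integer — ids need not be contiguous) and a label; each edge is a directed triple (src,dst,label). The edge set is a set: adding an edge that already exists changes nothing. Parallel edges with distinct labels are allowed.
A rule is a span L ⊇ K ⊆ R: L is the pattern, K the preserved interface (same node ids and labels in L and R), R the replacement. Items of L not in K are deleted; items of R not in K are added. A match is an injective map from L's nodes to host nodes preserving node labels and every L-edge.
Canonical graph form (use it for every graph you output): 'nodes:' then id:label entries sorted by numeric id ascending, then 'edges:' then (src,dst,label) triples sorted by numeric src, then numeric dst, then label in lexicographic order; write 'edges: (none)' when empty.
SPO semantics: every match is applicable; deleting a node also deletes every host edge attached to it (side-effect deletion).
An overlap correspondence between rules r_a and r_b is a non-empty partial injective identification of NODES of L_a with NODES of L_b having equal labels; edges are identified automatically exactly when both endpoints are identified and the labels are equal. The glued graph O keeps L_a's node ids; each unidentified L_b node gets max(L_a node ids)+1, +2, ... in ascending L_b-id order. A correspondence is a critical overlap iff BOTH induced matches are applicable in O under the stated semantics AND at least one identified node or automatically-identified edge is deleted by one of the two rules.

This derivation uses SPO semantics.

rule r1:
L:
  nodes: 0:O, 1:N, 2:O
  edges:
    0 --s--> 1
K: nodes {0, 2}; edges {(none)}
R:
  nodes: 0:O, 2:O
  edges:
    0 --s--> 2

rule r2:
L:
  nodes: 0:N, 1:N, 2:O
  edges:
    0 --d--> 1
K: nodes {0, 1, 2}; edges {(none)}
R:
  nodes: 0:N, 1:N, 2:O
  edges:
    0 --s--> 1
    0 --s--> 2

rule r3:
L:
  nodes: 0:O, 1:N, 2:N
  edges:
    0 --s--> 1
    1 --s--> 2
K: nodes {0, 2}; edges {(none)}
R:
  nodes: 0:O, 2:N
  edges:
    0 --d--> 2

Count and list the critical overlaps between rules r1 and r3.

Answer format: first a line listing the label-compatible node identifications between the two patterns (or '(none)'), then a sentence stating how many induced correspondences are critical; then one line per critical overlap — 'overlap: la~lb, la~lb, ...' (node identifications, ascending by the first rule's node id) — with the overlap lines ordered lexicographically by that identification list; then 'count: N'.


label-compatible node identifications between L(r1) and L(r3): 0~0, 1~1, 1~2, 2~0
6 of the induced correspondences are critical overlaps of r1 and r3.
overlap: 0~0, 1~1
overlap: 0~0, 1~2
overlap: 1~1
overlap: 1~1, 2~0
overlap: 1~2
overlap: 1~2, 2~0
count: 6


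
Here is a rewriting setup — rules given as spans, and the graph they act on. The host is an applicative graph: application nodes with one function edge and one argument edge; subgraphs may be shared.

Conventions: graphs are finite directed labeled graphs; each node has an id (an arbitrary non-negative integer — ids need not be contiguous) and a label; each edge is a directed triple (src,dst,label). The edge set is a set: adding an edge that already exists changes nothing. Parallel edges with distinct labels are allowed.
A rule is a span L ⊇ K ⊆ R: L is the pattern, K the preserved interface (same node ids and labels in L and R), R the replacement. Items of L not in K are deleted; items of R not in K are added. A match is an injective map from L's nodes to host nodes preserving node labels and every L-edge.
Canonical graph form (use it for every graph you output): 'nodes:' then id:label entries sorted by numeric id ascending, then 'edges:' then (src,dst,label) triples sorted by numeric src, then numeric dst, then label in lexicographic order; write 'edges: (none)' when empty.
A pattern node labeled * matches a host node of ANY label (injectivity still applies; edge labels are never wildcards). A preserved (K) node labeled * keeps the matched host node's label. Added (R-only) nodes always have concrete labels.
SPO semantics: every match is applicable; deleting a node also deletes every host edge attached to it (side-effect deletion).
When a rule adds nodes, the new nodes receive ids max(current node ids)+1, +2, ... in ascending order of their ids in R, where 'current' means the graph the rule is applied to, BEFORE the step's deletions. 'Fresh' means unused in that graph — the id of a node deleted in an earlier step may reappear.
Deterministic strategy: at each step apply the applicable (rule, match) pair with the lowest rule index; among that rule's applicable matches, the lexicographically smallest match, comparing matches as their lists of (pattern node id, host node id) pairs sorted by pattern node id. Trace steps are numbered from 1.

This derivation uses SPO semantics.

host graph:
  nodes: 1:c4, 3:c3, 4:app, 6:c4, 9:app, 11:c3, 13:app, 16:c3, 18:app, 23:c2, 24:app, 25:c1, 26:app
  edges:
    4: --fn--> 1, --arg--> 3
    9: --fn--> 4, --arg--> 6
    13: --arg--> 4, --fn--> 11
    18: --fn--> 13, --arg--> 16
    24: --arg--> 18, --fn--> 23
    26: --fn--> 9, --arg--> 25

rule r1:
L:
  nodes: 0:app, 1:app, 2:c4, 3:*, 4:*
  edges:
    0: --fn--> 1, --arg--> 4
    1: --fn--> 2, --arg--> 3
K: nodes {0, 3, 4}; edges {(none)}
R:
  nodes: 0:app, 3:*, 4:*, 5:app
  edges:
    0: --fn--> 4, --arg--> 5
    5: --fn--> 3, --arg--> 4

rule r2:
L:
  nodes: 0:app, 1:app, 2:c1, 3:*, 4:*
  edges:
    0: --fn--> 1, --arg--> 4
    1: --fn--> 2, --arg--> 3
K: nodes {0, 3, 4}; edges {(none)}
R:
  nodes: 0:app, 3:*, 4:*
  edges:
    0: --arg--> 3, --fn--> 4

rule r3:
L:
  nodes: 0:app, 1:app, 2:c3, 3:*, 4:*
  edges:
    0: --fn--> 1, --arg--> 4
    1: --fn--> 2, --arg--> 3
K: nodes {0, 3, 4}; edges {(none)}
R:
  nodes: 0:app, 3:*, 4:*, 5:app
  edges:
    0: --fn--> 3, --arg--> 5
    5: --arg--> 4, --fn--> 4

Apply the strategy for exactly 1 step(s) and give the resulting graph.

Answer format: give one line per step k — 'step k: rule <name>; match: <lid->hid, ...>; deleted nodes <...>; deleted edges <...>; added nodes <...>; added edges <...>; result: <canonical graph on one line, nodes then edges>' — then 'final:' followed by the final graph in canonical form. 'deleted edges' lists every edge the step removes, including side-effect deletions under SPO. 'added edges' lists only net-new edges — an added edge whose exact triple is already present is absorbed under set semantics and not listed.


step 1: rule r1; match: 0->9, 1->4, 2->1, 3->3, 4->6; deleted nodes 1, 4; deleted edges (4,1,fn); (4,3,arg); (9,4,fn); (9,6,arg); (13,4,arg); added nodes 27; added edges (9,6,fn); (9,27,arg); (27,3,fn); (27,6,arg); result: nodes: 3:c3, 6:c4, 9:app, 11:c3, 13:app, 16:c3, 18:app, 23:c2, 24:app, 25:c1, 26:app, 27:app edges: (9,6,fn); (9,27,arg); (13,11,fn); (18,13,fn); (18,16,arg); (24,18,arg); (24,23,fn); (26,9,fn); (26,25,arg); (27,3,fn); (27,6,arg)
final:
nodes: 3:c3, 6:c4, 9:app, 11:c3, 13:app, 16:c3, 18:app, 23:c2, 24:app, 25:c1, 26:app, 27:app
edges: (9,6,fn); (9,27,arg); (13,11,fn); (18,13,fn); (18,16,arg); (24,18,arg); (24,23,fn); (26,9,fn); (26,25,arg); (27,3,fn); (27,6,arg)


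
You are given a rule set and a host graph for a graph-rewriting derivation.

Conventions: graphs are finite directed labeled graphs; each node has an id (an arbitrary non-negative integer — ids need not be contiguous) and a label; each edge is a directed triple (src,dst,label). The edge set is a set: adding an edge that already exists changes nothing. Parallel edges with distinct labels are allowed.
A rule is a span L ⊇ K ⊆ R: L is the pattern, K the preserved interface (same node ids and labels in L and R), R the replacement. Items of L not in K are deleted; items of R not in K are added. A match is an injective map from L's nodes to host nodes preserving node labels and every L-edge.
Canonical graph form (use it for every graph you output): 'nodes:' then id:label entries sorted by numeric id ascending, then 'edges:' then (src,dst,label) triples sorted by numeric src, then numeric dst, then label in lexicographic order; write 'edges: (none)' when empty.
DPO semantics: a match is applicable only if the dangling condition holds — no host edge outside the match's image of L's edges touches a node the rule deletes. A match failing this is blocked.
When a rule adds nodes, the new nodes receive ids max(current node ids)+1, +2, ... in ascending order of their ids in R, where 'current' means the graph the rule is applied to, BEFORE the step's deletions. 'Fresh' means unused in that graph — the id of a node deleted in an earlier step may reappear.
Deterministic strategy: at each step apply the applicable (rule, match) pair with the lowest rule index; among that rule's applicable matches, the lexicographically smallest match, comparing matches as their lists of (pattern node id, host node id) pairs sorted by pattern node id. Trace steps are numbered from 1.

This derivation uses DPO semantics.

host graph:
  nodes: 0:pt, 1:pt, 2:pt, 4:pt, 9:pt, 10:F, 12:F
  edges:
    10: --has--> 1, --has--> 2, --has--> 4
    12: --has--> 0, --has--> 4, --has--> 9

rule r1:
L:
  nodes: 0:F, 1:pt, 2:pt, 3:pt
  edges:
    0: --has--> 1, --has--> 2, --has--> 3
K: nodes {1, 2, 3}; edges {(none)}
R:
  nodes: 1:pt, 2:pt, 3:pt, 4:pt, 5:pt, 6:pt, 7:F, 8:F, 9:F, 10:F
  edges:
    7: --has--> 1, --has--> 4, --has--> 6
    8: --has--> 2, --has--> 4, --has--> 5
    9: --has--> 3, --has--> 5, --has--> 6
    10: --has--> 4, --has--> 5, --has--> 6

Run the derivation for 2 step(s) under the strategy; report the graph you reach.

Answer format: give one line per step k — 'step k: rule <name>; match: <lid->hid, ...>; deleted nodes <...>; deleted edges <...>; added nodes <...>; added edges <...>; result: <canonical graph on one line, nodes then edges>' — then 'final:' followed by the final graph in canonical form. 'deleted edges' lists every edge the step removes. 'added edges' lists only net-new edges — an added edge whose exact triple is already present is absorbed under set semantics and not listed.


step 1: rule r1; match: 0->10, 1->1, 2->2, 3->4; deleted nodes 10; deleted edges (10,1,has); (10,2,has); (10,4,has); added nodes 13, 14, 15, 16, 17, 18, 19; added edges (16,1,has); (16,13,has); (16,15,has); (17,2,has); (17,13,has); (17,14,has); (18,4,has); (18,14,has); (18,15,has); (19,13,has); (19,14,has); (19,15,has); result: nodes: 0:pt, 1:pt, 2:pt, 4:pt, 9:pt, 12:F, 13:pt, 14:pt, 15:pt, 16:F, 17:F, 18:F, 19:F edges: (12,0,has); (12,4,has); (12,9,has); (16,1,has); (16,13,has); (16,15,has); (17,2,has); (17,13,has); (17,14,has); (18,4,has); (18,14,has); (18,15,has); (19,13,has); (19,14,has); (19,15,has)
step 2: rule r1; match: 0->12, 1->0, 2->4, 3->9; deleted nodes 12; deleted edges (12,0,has); (12,4,has); (12,9,has); added nodes 20, 21, 22, 23, 24, 25, 26; added edges (23,0,has); (23,20,has); (23,22,has); (24,4,has); (24,20,has); (24,21,has); (25,9,has); (25,21,has); (25,22,has); (26,20,has); (26,21,has); (26,22,has); result: nodes: 0:pt, 1:pt, 2:pt, 4:pt, 9:pt, 13:pt, 14:pt, 15:pt, 16:F, 17:F, 18:F, 19:F, 20:pt, 21:pt, 22:pt, 23:F, 24:F, 25:F, 26:F edges: (16,1,has); (16,13,has); (16,15,has); (17,2,has); (17,13,has); (17,14,has); (18,4,has); (18,14,has); (18,15,has); (19,13,has); (19,14,has); (19,15,has); (23,0,has); (23,20,has); (23,22,has); (24,4,has); (24,20,has); (24,21,has); (25,9,has); (25,21,has); (25,22,has); (26,20,has); (26,21,has); (26,22,has)
final:
nodes: 0:pt, 1:pt, 2:pt, 4:pt, 9:pt, 13:pt, 14:pt, 15:pt, 16:F, 17:F, 18:F, 19:F, 20:pt, 21:pt, 22:pt, 23:F, 24:F, 25:F, 26:F
edges: (16,1,has); (16,13,has); (16,15,has); (17,2,has); (17,13,has); (17,14,has); (18,4,has); (18,14,has); (18,15,has); (19,13,has); (19,14,has); (19,15,has); (23,0,has); (23,20,has); (23,22,has); (24,4,has); (24,20,has); (24,21,has); (25,9,has); (25,21,has); (25,22,has); (26,20,has); (26,21,has); (26,22,has)


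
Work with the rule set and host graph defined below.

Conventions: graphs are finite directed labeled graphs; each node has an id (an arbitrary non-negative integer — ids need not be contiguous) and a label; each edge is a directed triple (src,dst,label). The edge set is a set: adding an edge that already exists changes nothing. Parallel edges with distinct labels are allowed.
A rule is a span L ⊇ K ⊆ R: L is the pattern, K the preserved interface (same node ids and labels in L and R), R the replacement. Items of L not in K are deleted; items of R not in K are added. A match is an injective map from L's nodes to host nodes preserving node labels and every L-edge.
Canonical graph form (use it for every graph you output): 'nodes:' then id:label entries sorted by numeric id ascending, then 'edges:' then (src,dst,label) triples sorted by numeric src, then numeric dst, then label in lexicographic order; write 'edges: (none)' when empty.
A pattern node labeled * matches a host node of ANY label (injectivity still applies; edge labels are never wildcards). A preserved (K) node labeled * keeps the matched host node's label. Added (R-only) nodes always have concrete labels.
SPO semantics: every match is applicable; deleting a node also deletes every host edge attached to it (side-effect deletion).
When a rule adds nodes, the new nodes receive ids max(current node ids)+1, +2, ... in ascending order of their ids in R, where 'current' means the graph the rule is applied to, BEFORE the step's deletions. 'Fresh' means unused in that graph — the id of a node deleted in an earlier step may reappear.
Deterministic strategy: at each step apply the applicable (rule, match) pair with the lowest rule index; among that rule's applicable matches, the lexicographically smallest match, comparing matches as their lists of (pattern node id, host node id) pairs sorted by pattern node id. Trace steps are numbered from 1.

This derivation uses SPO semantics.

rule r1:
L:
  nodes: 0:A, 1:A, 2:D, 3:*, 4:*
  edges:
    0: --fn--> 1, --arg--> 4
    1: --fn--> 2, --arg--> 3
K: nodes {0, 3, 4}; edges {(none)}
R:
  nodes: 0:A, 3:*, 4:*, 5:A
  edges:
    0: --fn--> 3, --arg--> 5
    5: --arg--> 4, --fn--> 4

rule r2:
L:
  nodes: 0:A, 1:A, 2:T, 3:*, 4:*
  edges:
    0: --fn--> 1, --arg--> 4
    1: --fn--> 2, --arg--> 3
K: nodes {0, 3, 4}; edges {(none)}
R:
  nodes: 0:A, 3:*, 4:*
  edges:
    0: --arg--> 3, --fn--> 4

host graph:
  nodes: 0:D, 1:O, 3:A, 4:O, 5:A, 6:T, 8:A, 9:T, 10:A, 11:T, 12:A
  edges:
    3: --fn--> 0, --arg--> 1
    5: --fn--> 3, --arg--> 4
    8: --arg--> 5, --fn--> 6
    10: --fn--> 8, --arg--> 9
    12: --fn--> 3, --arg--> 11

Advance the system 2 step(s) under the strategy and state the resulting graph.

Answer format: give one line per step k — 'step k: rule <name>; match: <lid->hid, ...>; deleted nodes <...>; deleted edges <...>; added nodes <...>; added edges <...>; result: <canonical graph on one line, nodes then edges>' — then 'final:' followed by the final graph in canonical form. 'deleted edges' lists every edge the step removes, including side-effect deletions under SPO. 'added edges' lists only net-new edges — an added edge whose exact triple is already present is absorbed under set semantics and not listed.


step 1: rule r1; match: 0->5, 1->3, 2->0, 3->1, 4->4; deleted nodes 0, 3; deleted edges (3,0,fn); (3,1,arg); (5,3,fn); (5,4,arg); (12,3,fn); added nodes 13; added edges (5,1,fn); (5,13,arg); (13,4,arg); (13,4,fn); result: nodes: 1:O, 4:O, 5:A, 6:T, 8:A, 9:T, 10:A, 11:T, 12:A, 13:A edges: (5,1,fn); (5,13,arg); (8,5,arg); (8,6,fn); (10,8,fn); (10,9,arg); (12,11,arg); (13,4,arg); (13,4,fn)
step 2: rule r2; match: 0->10, 1->8, 2->6, 3->5, 4->9; deleted nodes 6, 8; deleted edges (8,5,arg); (8,6,fn); (10,8,fn); (10,9,arg); added nodes (none); added edges (10,5,arg); (10,9,fn); result: nodes: 1:O, 4:O, 5:A, 9:T, 10:A, 11:T, 12:A, 13:A edges: (5,1,fn); (5,13,arg); (10,5,arg); (10,9,fn); (12,11,arg); (13,4,arg); (13,4,fn)
final:
nodes: 1:O, 4:O, 5:A, 9:T, 10:A, 11:T, 12:A, 13:A
edges: (5,1,fn); (5,13,arg); (10,5,arg); (10,9,fn); (12,11,arg); (13,4,arg); (13,4,fn)


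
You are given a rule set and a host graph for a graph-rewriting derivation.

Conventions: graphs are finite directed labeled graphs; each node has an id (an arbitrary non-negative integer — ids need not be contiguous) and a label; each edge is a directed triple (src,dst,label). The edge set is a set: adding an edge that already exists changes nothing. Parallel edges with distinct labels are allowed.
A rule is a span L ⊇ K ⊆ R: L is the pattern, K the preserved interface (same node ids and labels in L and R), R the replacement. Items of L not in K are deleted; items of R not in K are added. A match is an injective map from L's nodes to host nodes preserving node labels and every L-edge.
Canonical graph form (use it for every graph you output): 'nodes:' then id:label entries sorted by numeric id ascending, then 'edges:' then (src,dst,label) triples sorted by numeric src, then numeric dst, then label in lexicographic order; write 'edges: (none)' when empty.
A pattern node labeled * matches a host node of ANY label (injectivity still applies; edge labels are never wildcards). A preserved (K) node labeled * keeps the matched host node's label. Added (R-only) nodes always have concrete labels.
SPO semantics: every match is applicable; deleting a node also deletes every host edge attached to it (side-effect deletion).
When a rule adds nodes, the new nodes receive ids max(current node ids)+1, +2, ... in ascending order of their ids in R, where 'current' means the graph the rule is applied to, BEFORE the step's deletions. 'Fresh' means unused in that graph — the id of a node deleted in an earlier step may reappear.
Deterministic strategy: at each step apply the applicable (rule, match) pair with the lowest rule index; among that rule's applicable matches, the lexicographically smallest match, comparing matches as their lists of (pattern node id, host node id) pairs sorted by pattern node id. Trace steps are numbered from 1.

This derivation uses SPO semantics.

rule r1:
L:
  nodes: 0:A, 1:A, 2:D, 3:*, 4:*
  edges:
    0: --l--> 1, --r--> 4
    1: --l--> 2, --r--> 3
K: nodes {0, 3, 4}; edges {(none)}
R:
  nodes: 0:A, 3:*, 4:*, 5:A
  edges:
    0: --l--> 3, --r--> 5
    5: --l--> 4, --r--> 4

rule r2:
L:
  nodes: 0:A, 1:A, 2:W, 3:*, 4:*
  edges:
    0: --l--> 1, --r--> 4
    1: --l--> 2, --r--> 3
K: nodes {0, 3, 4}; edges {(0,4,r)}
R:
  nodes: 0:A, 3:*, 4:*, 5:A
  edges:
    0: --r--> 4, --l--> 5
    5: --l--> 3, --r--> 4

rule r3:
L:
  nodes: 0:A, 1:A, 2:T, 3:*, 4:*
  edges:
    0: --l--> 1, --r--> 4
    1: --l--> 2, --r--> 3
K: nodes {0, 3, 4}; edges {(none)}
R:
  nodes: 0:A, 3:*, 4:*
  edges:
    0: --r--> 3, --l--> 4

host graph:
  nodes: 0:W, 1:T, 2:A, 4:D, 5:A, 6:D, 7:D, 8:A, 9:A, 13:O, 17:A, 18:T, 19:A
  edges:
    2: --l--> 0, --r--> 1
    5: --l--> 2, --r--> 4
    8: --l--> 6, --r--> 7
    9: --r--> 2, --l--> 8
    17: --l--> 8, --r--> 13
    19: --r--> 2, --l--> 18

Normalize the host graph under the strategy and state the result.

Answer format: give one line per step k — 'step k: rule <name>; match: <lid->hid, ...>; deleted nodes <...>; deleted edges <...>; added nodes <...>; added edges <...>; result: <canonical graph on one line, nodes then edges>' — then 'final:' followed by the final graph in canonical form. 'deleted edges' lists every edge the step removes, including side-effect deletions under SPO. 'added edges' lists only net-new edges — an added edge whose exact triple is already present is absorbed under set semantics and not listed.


step 1: rule r1; match: 0->9, 1->8, 2->6, 3->7, 4->2; deleted nodes 6, 8; deleted edges (8,6,l); (8,7,r); (9,2,r); (9,8,l); (17,8,l); added nodes 20; added edges (9,7,l); (9,20,r); (20,2,l); (20,2,r); result: nodes: 0:W, 1:T, 2:A, 4:D, 5:A, 7:D, 9:A, 13:O, 17:A, 18:T, 19:A, 20:A edges: (2,0,l); (2,1,r); (5,2,l); (5,4,r); (9,7,l); (9,20,r); (17,13,r); (19,2,r); (19,18,l); (20,2,l); (20,2,r)
step 2: rule r2; match: 0->5, 1->2, 2->0, 3->1, 4->4; deleted nodes 0, 2; deleted edges (2,0,l); (2,1,r); (5,2,l); (19,2,r); (20,2,l); (20,2,r); added nodes 21; added edges (5,21,l); (21,1,l); (21,4,r); result: nodes: 1:T, 4:D, 5:A, 7:D, 9:A, 13:O, 17:A, 18:T, 19:A, 20:A, 21:A edges: (5,4,r); (5,21,l); (9,7,l); (9,20,r); (17,13,r); (19,18,l); (21,1,l); (21,4,r)
final:
nodes: 1:T, 4:D, 5:A, 7:D, 9:A, 13:O, 17:A, 18:T, 19:A, 20:A, 21:A
edges: (5,4,r); (5,21,l); (9,7,l); (9,20,r); (17,13,r); (19,18,l); (21,1,l); (21,4,r)


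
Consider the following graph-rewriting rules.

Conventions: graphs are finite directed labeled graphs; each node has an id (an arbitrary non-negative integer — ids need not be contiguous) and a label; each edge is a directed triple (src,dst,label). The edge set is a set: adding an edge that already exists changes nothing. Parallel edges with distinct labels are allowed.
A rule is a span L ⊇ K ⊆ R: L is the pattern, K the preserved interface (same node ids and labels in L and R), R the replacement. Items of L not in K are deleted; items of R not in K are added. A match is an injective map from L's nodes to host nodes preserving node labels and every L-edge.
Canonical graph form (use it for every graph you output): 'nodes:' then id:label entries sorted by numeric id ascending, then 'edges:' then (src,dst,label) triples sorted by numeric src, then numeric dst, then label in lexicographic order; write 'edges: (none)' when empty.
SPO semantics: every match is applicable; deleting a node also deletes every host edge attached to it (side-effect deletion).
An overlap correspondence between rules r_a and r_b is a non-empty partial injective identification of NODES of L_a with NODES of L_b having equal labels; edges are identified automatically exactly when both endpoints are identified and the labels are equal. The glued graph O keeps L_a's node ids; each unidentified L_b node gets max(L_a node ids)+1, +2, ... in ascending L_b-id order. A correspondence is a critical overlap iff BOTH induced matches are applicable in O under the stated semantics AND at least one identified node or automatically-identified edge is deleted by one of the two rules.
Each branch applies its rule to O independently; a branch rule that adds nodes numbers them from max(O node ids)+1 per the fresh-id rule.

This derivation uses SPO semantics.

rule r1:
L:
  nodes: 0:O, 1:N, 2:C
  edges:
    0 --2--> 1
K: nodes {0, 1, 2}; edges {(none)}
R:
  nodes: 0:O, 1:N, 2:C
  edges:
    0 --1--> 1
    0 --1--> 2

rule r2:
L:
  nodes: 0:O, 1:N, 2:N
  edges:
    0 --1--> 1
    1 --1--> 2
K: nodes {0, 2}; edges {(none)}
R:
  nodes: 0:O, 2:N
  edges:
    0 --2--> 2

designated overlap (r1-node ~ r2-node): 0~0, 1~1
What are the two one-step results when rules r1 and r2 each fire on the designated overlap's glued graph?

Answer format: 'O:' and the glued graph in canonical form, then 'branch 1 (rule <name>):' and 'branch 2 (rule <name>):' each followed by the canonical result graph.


O:
nodes: 0:O, 1:N, 2:C, 3:N
edges: (0,1,1); (0,1,2); (1,3,1)
branch 1 (rule r1):
nodes: 0:O, 1:N, 2:C, 3:N
edges: (0,1,1); (0,2,1); (1,3,1)
branch 2 (rule r2):
nodes: 0:O, 2:C, 3:N
edges: (0,3,2)


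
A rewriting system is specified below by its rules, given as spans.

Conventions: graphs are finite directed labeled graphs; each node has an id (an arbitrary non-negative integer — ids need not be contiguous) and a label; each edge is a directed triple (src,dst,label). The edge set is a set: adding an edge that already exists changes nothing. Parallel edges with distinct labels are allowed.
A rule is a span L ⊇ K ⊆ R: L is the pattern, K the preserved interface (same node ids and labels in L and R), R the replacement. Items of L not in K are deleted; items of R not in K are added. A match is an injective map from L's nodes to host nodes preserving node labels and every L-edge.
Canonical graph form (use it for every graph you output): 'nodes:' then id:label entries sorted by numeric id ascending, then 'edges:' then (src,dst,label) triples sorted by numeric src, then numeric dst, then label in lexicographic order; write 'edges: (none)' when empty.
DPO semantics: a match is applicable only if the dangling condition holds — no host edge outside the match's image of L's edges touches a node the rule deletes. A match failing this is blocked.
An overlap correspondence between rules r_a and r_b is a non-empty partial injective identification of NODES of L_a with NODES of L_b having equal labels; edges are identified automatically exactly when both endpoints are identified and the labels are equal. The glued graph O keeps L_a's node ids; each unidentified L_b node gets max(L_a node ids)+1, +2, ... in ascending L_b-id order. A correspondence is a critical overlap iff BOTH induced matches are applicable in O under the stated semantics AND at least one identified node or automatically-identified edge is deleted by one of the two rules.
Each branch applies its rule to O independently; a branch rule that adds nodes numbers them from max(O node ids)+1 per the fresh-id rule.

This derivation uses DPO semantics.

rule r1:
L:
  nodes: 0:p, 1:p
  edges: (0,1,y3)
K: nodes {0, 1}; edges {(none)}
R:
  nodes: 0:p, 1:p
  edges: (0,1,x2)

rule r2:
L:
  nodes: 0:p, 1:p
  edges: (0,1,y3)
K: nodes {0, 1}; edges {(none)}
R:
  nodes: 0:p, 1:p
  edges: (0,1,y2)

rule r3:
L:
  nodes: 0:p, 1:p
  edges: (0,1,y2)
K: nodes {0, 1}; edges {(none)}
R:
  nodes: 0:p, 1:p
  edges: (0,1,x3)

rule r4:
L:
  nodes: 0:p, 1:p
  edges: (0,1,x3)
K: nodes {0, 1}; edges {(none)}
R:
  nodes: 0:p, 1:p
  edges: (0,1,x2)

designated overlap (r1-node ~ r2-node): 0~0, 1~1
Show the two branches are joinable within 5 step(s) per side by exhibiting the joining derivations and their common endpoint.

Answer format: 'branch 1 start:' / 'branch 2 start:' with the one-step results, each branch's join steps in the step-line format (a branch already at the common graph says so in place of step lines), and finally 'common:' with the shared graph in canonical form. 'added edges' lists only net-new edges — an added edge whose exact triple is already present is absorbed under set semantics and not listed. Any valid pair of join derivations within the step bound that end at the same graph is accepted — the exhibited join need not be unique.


branch 1 start:
nodes: 0:p, 1:p
edges: (0,1,x2)
branch 2 start:
nodes: 0:p, 1:p
edges: (0,1,y2)
branch 1: already at the common graph (0 steps)
branch 2 step 1: rule r3; match: 0->0, 1->1; deleted nodes (none); deleted edges (0,1,y2); added nodes (none); added edges (0,1,x3); result: nodes: 0:p, 1:p edges: (0,1,x3)
branch 2 step 2: rule r4; match: 0->0, 1->1; deleted nodes (none); deleted edges (0,1,x3); added nodes (none); added edges (0,1,x2); result: nodes: 0:p, 1:p edges: (0,1,x2)
common:
nodes: 0:p, 1:p
edges: (0,1,x2)
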